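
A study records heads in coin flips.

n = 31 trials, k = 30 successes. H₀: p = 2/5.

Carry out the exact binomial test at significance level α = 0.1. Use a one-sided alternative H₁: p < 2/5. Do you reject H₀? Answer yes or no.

Exact binomial: n=31, k=30, p₀=2/5=0.4000
P(X≤30) from Σ C(n,i)·p₀^i·(1−p₀)^(n−i)
p-value (one-sided, H₁ less) = 1.00000
At α=0.1: p ≥ α → fail to reject H₀

reject H₀: no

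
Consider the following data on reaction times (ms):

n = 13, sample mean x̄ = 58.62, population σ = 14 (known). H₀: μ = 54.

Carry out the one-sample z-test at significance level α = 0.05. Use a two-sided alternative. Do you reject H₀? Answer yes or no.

reject H₀: no

SE = σ/√n = 14/√13 = 3.8829
z = (x̄−μ₀)/SE = (58.62−54)/3.8829 = 1.1898
p-value (two-sided) = 0.23411
At α=0.05: p ≥ α → fail to reject H₀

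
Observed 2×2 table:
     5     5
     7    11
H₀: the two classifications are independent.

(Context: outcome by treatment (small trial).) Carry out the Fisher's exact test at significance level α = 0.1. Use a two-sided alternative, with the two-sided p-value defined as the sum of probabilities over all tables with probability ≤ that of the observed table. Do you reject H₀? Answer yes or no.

reject H₀: no

Margins: r₁=10, r₂=18, c₁=12, c₂=16, n=28
p_obs = C(10,5)·C(18,7)/C(28,12); sum pmf over tables with pmf ≤ p_obs
p-value (two-sided) = 0.69794
At α=0.1: p ≥ α → fail to reject H₀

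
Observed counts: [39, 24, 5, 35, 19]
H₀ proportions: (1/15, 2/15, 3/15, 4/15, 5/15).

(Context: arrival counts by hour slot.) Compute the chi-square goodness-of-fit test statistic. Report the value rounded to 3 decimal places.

test statistic = 147.973

n = 122; E_i = n·p_i = [8.13, 16.27, 24.40, 32.53, 40.67]
χ² = (39−8.13)²/8.13 + (24−16.27)²/16.27 + (5−24.40)²/24.40 + (35−32.53)²/32.53 + (19−40.67)²/40.67 = 147.9734
df = 4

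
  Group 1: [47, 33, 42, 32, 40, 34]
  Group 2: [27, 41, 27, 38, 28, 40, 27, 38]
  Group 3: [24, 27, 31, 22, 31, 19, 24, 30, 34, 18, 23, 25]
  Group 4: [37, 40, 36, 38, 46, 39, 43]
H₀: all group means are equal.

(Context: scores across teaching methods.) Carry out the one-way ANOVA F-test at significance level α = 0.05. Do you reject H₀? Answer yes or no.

reject H₀: yes

Group means [38.00, 33.25, 25.67, 39.86], grand mean 32.758
SSB = Σnᵢ(x̄ᵢ−x̄)² = 1123.037; SSW = ΣΣ(x−x̄ᵢ)² = 825.024
MSB = 1123.037/3 = 374.3456; MSW = 825.024/29 = 28.4491
F = MSB/MSW = 13.1584
df = (3, 29)
p-value (upper-tail) = 0.00001
At α=0.05: p < α → reject H₀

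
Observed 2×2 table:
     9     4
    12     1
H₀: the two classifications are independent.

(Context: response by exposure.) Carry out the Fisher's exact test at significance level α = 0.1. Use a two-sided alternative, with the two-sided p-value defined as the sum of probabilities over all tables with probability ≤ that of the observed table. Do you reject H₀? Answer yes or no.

Margins: r₁=13, r₂=13, c₁=21, c₂=5, n=26
p_obs = C(13,9)·C(13,12)/C(26,21); sum pmf over tables with pmf ≤ p_obs
p-value (two-sided) = 0.32174
At α=0.1: p ≥ α → fail to reject H₀

reject H₀: no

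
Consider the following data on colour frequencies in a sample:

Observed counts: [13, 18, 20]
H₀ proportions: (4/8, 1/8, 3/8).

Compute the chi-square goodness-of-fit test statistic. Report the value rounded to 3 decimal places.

n = 51; E_i = n·p_i = [25.50, 6.38, 19.12]
χ² = (13−25.50)²/25.50 + (18−6.38)²/6.38 + (20−19.12)²/19.12 = 27.3660
df = 2

test statistic = 27.366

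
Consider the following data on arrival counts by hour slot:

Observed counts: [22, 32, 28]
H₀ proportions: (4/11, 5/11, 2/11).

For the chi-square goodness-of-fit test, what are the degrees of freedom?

degrees of freedom = 2

df = k − 1 = 3 − 1 = 2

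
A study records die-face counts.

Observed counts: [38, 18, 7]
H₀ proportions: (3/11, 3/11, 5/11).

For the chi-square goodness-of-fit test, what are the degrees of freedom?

df = k − 1 = 3 − 1 = 2

degrees of freedom = 2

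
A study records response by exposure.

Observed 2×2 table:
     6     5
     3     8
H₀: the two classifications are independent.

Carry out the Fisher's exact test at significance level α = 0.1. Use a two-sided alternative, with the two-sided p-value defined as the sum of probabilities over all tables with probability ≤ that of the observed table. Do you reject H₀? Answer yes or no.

Margins: r₁=11, r₂=11, c₁=9, c₂=13, n=22
p_obs = C(11,6)·C(11,3)/C(22,9); sum pmf over tables with pmf ≤ p_obs
p-value (two-sided) = 0.38700
At α=0.1: p ≥ α → fail to reject H₀

reject H₀: no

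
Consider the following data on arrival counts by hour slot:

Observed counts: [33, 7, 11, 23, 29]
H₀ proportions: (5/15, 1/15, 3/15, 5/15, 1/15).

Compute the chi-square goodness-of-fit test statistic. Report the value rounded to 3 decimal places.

n = 103; E_i = n·p_i = [34.33, 6.87, 20.60, 34.33, 6.87]
χ² = (33−34.33)²/34.33 + (7−6.87)²/6.87 + (11−20.60)²/20.60 + (23−34.33)²/34.33 + (29−6.87)²/6.87 = 79.6117
df = 4

test statistic = 79.612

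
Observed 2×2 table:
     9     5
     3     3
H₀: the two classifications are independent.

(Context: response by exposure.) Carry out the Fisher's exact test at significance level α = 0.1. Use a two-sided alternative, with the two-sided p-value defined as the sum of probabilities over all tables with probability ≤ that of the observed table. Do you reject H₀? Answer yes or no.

reject H₀: no

Margins: r₁=14, r₂=6, c₁=12, c₂=8, n=20
p_obs = C(14,9)·C(6,3)/C(20,12); sum pmf over tables with pmf ≤ p_obs
p-value (two-sided) = 0.64241
At α=0.1: p ≥ α → fail to reject H₀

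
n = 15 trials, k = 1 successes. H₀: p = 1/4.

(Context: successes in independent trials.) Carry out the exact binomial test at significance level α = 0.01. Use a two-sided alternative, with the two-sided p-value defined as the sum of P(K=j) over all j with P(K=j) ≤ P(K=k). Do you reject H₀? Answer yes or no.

Exact binomial: n=15, k=1, p₀=1/4=0.2500
P(X=j) = C(n,j)·p₀^j·(1−p₀)^(n−j); p = Σ P(X=j) over j with P(X=j) ≤ P(X=1)
p-value (two-sided) = 0.13680
At α=0.01: p ≥ α → fail to reject H₀

reject H₀: no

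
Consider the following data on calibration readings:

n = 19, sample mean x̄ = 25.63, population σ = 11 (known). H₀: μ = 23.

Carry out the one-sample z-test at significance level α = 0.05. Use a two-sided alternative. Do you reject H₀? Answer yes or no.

SE = σ/√n = 11/√19 = 2.5236
z = (x̄−μ₀)/SE = (25.63−23)/2.5236 = 1.0422
p-value (two-sided) = 0.29733
At α=0.05: p ≥ α → fail to reject H₀

reject H₀: no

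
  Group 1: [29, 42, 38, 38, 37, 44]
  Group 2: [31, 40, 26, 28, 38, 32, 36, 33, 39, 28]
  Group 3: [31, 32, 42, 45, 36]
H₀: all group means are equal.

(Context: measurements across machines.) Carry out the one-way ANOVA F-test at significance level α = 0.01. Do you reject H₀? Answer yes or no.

Group means [38.00, 33.10, 37.20], grand mean 35.476
SSB = Σnᵢ(x̄ᵢ−x̄)² = 109.538; SSW = ΣΣ(x−x̄ᵢ)² = 507.700
MSB = 109.538/2 = 54.7690; MSW = 507.700/18 = 28.2056
F = MSB/MSW = 1.9418
df = (2, 18)
p-value (upper-tail) = 0.17234
At α=0.01: p ≥ α → fail to reject H₀

reject H₀: no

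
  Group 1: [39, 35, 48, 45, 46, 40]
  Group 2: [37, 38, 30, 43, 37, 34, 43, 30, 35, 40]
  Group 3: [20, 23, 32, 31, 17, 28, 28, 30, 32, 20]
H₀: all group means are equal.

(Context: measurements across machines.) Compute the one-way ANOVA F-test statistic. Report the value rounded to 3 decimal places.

test statistic = 21.099

Group means [42.17, 36.70, 26.10], grand mean 33.885
SSB = Σnᵢ(x̄ᵢ−x̄)² = 1096.821; SSW = ΣΣ(x−x̄ᵢ)² = 597.833
MSB = 1096.821/2 = 548.4103; MSW = 597.833/23 = 25.9928
F = MSB/MSW = 21.0986
df = (2, 23)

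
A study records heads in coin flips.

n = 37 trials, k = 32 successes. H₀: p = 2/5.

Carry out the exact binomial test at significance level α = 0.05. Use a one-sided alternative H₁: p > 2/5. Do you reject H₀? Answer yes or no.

Exact binomial: n=37, k=32, p₀=2/5=0.4000
P(X≥32) from Σ C(n,i)·p₀^i·(1−p₀)^(n−i)
p-value (one-sided, H₁ greater) = 0.00000
At α=0.05: p < α → reject H₀

reject H₀: yes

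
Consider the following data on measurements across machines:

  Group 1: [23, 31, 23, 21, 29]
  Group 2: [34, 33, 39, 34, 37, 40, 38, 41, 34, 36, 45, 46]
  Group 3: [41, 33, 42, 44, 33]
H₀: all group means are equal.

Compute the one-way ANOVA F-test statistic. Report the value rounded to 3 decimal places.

test statistic = 15.555

Group means [25.40, 38.08, 38.60], grand mean 35.318
SSB = Σnᵢ(x̄ᵢ−x̄)² = 637.456; SSW = ΣΣ(x−x̄ᵢ)² = 389.317
MSB = 637.456/2 = 318.7280; MSW = 389.317/19 = 20.4904
F = MSB/MSW = 15.5550
df = (2, 19)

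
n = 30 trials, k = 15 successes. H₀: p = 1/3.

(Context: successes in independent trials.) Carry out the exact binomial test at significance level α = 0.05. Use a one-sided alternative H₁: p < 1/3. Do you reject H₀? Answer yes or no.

reject H₀: no

Exact binomial: n=30, k=15, p₀=1/3=0.3333
P(X≤15) from Σ C(n,i)·p₀^i·(1−p₀)^(n−i)
p-value (one-sided, H₁ less) = 0.98120
At α=0.05: p ≥ α → fail to reject H₀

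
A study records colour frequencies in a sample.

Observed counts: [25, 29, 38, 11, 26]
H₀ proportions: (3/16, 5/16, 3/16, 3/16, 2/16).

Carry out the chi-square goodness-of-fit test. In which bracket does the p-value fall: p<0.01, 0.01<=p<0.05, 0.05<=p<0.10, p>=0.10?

p-value bracket: p<0.01

n = 129; E_i = n·p_i = [24.19, 40.31, 24.19, 24.19, 16.12]
χ² = (25−24.19)²/24.19 + (29−40.31)²/40.31 + (38−24.19)²/24.19 + (11−24.19)²/24.19 + (26−16.12)²/16.12 = 24.3271
df = 4
p-value (upper-tail) = 0.00007
→ bracket: p<0.01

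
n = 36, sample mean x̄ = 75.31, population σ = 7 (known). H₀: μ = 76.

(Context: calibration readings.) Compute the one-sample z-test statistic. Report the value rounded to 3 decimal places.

SE = σ/√n = 7/√36 = 1.1667
z = (x̄−μ₀)/SE = (75.31−76)/1.1667 = -0.5914

test statistic = -0.591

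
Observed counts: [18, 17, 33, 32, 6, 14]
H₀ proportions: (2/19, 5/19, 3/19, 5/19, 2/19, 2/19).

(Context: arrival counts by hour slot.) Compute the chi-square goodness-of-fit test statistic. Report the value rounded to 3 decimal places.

test statistic = 23.070

n = 120; E_i = n·p_i = [12.63, 31.58, 18.95, 31.58, 12.63, 12.63]
χ² = (18−12.63)²/12.63 + (17−31.58)²/31.58 + (33−18.95)²/18.95 + (32−31.58)²/31.58 + (6−12.63)²/12.63 + (14−12.63)²/12.63 = 23.0700
df = 5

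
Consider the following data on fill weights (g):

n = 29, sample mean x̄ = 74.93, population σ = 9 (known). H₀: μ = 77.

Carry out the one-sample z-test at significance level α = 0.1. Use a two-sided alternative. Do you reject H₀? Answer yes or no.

SE = σ/√n = 9/√29 = 1.6713
z = (x̄−μ₀)/SE = (74.93−77)/1.6713 = -1.2386
p-value (two-sided) = 0.21550
At α=0.1: p ≥ α → fail to reject H₀

reject H₀: no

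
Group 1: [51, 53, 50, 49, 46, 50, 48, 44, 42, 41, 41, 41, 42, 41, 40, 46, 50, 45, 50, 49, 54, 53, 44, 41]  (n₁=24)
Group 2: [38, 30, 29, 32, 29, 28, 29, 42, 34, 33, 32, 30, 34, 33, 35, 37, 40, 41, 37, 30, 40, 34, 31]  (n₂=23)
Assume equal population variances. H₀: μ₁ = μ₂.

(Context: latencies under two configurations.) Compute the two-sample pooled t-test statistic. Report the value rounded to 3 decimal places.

x̄₁=46.292, s₁=4.535, n₁=24
x̄₂=33.826, s₂=4.250, n₂=23
s_p² = [23·4.535² + 22·4.250²]/45 = 19.3392
SE = √(s_p²·(1/24+1/23)) = 1.2832
t = (46.292−33.826)/1.2832 = 9.7144
df = 45

test statistic = 9.714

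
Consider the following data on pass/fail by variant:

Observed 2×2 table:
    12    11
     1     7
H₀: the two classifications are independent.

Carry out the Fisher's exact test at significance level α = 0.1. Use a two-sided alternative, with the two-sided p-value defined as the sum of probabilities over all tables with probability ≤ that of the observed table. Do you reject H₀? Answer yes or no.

reject H₀: yes

Margins: r₁=23, r₂=8, c₁=13, c₂=18, n=31
p_obs = C(23,12)·C(8,1)/C(31,13); sum pmf over tables with pmf ≤ p_obs
p-value (two-sided) = 0.09535
At α=0.1: p < α → reject H₀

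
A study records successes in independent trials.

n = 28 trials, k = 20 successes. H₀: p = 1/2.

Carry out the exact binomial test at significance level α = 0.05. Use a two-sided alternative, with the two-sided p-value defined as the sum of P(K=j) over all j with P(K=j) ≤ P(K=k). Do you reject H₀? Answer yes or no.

Exact binomial: n=28, k=20, p₀=1/2=0.5000
P(X=j) = C(n,j)·p₀^j·(1−p₀)^(n−j); p = Σ P(X=j) over j with P(X=j) ≤ P(X=20)
p-value (two-sided) = 0.03570
At α=0.05: p < α → reject H₀

reject H₀: yes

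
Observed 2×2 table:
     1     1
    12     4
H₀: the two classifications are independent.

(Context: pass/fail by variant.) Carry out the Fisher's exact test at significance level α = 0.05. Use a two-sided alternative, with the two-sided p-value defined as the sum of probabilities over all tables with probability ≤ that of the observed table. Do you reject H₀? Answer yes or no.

reject H₀: no

Margins: r₁=2, r₂=16, c₁=13, c₂=5, n=18
p_obs = C(2,1)·C(16,12)/C(18,13); sum pmf over tables with pmf ≤ p_obs
p-value (two-sided) = 0.49020
At α=0.05: p ≥ α → fail to reject H₀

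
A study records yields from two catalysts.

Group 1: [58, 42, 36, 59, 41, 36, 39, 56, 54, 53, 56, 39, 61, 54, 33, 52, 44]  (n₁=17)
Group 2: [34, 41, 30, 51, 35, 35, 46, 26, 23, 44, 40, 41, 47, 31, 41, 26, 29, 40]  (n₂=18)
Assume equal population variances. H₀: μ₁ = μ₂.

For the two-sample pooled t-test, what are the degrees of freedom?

df = n₁ + n₂ − 2 = 17 + 18 − 2 = 33

degrees of freedom = 33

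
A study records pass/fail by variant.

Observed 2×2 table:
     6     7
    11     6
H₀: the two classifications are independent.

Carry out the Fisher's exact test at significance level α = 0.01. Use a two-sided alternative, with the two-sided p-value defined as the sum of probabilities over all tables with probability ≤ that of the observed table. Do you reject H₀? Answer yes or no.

reject H₀: no

Margins: r₁=13, r₂=17, c₁=17, c₂=13, n=30
p_obs = C(13,6)·C(17,11)/C(30,17); sum pmf over tables with pmf ≤ p_obs
p-value (two-sided) = 0.46009
At α=0.01: p ≥ α → fail to reject H₀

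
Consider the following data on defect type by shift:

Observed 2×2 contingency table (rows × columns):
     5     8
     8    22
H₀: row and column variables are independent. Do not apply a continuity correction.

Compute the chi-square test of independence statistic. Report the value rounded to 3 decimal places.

test statistic = 0.598

Row totals [13, 30], col totals [13, 30], n=43
χ² = (5−3.93)²/3.93 + (8−9.07)²/9.07 + (8−9.07)²/9.07 + (22−20.93)²/20.93 = 0.5982
df = 1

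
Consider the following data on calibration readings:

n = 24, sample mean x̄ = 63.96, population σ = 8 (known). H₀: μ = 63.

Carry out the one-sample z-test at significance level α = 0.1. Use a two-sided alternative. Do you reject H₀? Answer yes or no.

SE = σ/√n = 8/√24 = 1.6330
z = (x̄−μ₀)/SE = (63.96−63)/1.6330 = 0.5879
p-value (two-sided) = 0.55661
At α=0.1: p ≥ α → fail to reject H₀

reject H₀: no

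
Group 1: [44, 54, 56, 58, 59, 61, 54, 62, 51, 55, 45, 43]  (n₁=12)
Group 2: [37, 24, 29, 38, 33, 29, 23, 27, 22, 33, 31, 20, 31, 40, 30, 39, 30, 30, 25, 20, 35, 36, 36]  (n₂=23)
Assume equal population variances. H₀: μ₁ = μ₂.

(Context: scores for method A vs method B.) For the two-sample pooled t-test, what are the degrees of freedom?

degrees of freedom = 33

df = n₁ + n₂ − 2 = 12 + 23 − 2 = 33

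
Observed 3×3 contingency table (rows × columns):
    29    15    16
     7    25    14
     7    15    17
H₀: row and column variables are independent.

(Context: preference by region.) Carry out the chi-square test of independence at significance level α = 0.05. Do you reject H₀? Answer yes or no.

reject H₀: yes

Row totals [60, 46, 39], col totals [43, 55, 47], n=145
χ² = (29−17.79)²/17.79 + (15−22.76)²/22.76 + (16−19.45)²/19.45 + (7−13.64)²/13.64 + (25−17.45)²/17.45 + (14−14.91)²/14.91 + (7−11.57)²/11.57 + (15−14.79)²/14.79 + (17−12.64)²/12.64 = 20.1803
df = 4
p-value (upper-tail) = 0.00046
At α=0.05: p < α → reject H₀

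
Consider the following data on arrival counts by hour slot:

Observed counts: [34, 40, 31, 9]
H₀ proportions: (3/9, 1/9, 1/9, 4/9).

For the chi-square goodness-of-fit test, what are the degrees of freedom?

df = k − 1 = 4 − 1 = 3

degrees of freedom = 3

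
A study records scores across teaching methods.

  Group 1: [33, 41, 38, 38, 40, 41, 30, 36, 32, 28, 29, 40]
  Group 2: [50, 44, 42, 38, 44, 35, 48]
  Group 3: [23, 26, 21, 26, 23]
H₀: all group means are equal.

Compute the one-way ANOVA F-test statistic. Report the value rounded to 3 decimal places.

Group means [35.50, 43.00, 23.80], grand mean 35.250
SSB = Σnᵢ(x̄ᵢ−x̄)² = 1076.700; SSW = ΣΣ(x−x̄ᵢ)² = 445.800
MSB = 1076.700/2 = 538.3500; MSW = 445.800/21 = 21.2286
F = MSB/MSW = 25.3597
df = (2, 21)

test statistic = 25.360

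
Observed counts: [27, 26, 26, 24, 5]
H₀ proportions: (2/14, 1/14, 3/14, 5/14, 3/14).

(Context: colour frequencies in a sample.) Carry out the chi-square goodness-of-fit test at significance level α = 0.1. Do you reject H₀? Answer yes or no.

reject H₀: yes

n = 108; E_i = n·p_i = [15.43, 7.71, 23.14, 38.57, 23.14]
χ² = (27−15.43)²/15.43 + (26−7.71)²/7.71 + (26−23.14)²/23.14 + (24−38.57)²/38.57 + (5−23.14)²/23.14 = 72.1031
df = 4
p-value (upper-tail) = 0.00000
At α=0.1: p < α → reject H₀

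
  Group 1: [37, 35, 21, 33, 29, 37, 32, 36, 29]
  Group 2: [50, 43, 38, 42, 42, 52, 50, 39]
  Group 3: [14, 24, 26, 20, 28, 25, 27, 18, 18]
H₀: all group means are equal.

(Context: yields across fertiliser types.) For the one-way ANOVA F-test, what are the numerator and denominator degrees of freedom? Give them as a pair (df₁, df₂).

k = 3 groups, N = 26 total
df = (k−1, N−k) = (3−1, 26−3) = (2, 23)

degrees of freedom = [2, 23]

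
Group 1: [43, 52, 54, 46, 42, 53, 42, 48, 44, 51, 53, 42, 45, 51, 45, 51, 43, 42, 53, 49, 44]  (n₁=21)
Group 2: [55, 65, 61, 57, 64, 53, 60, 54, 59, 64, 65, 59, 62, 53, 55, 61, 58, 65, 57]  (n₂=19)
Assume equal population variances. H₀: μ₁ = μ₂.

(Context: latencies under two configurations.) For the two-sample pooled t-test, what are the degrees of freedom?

degrees of freedom = 38

df = n₁ + n₂ − 2 = 21 + 19 − 2 = 38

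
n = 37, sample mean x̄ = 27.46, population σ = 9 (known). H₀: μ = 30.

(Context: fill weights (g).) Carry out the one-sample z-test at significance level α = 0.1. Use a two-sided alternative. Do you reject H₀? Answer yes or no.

SE = σ/√n = 9/√37 = 1.4796
z = (x̄−μ₀)/SE = (27.46−30)/1.4796 = -1.7167
p-value (two-sided) = 0.08604
At α=0.1: p < α → reject H₀

reject H₀: yes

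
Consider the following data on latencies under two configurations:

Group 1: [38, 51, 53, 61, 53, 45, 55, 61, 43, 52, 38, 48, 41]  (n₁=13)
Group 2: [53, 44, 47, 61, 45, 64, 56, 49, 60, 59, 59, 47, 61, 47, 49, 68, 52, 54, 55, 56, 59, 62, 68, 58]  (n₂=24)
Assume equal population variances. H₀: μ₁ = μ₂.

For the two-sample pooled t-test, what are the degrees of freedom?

degrees of freedom = 35

df = n₁ + n₂ − 2 = 13 + 24 − 2 = 35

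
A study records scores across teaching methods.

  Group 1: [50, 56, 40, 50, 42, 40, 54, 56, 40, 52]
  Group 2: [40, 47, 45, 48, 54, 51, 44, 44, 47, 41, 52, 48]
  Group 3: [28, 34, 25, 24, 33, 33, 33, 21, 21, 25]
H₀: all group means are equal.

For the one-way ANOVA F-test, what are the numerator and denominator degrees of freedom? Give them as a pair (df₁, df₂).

degrees of freedom = [2, 29]

k = 3 groups, N = 32 total
df = (k−1, N−k) = (3−1, 32−3) = (2, 29)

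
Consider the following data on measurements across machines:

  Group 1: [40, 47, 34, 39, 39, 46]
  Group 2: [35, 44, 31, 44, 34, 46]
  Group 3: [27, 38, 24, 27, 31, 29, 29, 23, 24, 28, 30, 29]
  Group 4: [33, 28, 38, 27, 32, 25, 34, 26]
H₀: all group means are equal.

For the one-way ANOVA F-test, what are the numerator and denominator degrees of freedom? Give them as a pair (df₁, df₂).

degrees of freedom = [3, 28]

k = 4 groups, N = 32 total
df = (k−1, N−k) = (4−1, 32−4) = (3, 28)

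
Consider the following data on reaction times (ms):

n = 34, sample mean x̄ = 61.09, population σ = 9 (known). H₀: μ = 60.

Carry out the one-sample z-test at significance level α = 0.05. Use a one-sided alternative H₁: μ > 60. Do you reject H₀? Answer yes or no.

SE = σ/√n = 9/√34 = 1.5435
z = (x̄−μ₀)/SE = (61.09−60)/1.5435 = 0.7062
p-value (one-sided, H₁ greater) = 0.24003
At α=0.05: p ≥ α → fail to reject H₀

reject H₀: no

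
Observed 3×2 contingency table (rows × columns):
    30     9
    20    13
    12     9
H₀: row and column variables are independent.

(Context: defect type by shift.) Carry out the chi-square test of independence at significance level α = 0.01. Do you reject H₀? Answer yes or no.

reject H₀: no

Row totals [39, 33, 21], col totals [62, 31], n=93
χ² = (30−26.00)²/26.00 + (9−13.00)²/13.00 + (20−22.00)²/22.00 + (13−11.00)²/11.00 + (12−14.00)²/14.00 + (9−7.00)²/7.00 = 3.2488
df = 2
p-value (upper-tail) = 0.19703
At α=0.01: p ≥ α → fail to reject H₀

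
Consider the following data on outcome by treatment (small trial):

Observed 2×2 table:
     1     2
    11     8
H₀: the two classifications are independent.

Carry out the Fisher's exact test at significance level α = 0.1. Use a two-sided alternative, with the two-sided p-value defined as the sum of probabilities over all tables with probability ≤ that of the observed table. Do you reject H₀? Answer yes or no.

reject H₀: no

Margins: r₁=3, r₂=19, c₁=12, c₂=10, n=22
p_obs = C(3,1)·C(19,11)/C(22,12); sum pmf over tables with pmf ≤ p_obs
p-value (two-sided) = 0.57143
At α=0.1: p ≥ α → fail to reject H₀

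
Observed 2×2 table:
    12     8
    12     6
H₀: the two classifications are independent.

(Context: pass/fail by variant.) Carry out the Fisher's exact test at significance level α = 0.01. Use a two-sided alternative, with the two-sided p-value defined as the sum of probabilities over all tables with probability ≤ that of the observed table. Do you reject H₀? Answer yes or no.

reject H₀: no

Margins: r₁=20, r₂=18, c₁=24, c₂=14, n=38
p_obs = C(20,12)·C(18,12)/C(38,24); sum pmf over tables with pmf ≤ p_obs
p-value (two-sided) = 0.74487
At α=0.01: p ≥ α → fail to reject H₀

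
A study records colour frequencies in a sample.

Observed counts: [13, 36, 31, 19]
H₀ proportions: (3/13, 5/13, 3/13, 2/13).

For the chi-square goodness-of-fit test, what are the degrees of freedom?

degrees of freedom = 3

df = k − 1 = 4 − 1 = 3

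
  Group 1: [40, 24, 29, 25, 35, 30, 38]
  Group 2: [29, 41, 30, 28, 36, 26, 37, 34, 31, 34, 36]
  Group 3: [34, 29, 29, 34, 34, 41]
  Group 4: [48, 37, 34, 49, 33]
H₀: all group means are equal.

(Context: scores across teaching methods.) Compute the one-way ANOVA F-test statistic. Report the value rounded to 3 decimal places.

Group means [31.57, 32.91, 33.50, 40.20], grand mean 33.966
SSB = Σnᵢ(x̄ᵢ−x̄)² = 248.042; SSW = ΣΣ(x−x̄ᵢ)² = 772.923
MSB = 248.042/3 = 82.6807; MSW = 772.923/25 = 30.9169
F = MSB/MSW = 2.6743
df = (3, 25)

test statistic = 2.674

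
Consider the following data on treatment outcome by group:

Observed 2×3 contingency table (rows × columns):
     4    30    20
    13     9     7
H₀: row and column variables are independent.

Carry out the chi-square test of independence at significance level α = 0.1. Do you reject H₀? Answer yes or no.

Row totals [54, 29], col totals [17, 39, 27], n=83
χ² = (4−11.06)²/11.06 + (30−25.37)²/25.37 + (20−17.57)²/17.57 + (13−5.94)²/5.94 + (9−13.63)²/13.63 + (7−9.43)²/9.43 = 16.2784
df = 2
p-value (upper-tail) = 0.00029
At α=0.1: p < α → reject H₀

reject H₀: yes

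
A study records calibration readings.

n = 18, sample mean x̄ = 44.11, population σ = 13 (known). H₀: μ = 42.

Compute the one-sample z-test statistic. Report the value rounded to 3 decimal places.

test statistic = 0.689

SE = σ/√n = 13/√18 = 3.0641
z = (x̄−μ₀)/SE = (44.11−42)/3.0641 = 0.6886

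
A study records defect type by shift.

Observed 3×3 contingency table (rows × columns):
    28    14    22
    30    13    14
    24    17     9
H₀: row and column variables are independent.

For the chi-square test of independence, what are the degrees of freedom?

degrees of freedom = 4

df = (r−1)(c−1) = (3−1)·(3−1) = 4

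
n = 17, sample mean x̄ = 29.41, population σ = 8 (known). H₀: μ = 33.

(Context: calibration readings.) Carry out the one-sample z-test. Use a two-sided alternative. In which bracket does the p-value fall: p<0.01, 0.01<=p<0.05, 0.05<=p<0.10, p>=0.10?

p-value bracket: 0.05<=p<0.10

SE = σ/√n = 8/√17 = 1.9403
z = (x̄−μ₀)/SE = (29.41−33)/1.9403 = -1.8502
p-value (two-sided) = 0.06428
→ bracket: 0.05<=p<0.10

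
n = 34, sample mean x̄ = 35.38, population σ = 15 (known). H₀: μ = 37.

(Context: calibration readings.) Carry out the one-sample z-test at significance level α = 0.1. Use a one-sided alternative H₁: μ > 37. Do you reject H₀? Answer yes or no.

reject H₀: no

SE = σ/√n = 15/√34 = 2.5725
z = (x̄−μ₀)/SE = (35.38−37)/2.5725 = -0.6297
p-value (one-sided, H₁ greater) = 0.73557
At α=0.1: p ≥ α → fail to reject H₀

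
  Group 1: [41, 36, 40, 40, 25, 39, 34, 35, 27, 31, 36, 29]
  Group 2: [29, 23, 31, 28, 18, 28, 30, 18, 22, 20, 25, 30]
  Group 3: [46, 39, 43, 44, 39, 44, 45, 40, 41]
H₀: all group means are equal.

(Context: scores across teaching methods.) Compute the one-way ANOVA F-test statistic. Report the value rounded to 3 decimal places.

test statistic = 36.819

Group means [34.42, 25.17, 42.33], grand mean 33.212
SSB = Σnᵢ(x̄ᵢ−x̄)² = 1542.932; SSW = ΣΣ(x−x̄ᵢ)² = 628.583
MSB = 1542.932/2 = 771.4659; MSW = 628.583/30 = 20.9528
F = MSB/MSW = 36.8193
df = (2, 30)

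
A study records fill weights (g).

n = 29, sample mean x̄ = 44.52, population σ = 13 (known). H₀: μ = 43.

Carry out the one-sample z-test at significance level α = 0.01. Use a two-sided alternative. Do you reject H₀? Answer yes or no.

reject H₀: no

SE = σ/√n = 13/√29 = 2.4140
z = (x̄−μ₀)/SE = (44.52−43)/2.4140 = 0.6297
p-value (two-sided) = 0.52892
At α=0.01: p ≥ α → fail to reject H₀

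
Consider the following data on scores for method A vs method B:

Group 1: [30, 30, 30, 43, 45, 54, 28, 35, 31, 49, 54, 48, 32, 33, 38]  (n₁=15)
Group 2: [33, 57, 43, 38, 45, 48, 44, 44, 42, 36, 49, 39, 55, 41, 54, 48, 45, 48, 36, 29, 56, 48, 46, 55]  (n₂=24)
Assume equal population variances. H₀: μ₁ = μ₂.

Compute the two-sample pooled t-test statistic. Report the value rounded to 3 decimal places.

x̄₁=38.667, s₁=9.302, n₁=15
x̄₂=44.958, s₂=7.451, n₂=24
s_p² = [14·9.302² + 23·7.451²]/37 = 67.2511
SE = √(s_p²·(1/15+1/24)) = 2.6992
t = (38.667−44.958)/2.6992 = -2.3310
df = 37

test statistic = -2.331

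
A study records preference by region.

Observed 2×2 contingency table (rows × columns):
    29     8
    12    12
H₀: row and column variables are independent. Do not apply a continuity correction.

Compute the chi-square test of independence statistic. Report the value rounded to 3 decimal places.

Row totals [37, 24], col totals [41, 20], n=61
χ² = (29−24.87)²/24.87 + (8−12.13)²/12.13 + (12−16.13)²/16.13 + (12−7.87)²/7.87 = 5.3199
df = 1

test statistic = 5.320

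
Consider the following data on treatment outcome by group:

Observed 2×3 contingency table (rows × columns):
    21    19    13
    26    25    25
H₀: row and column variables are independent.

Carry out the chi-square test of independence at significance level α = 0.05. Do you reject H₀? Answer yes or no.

Row totals [53, 76], col totals [47, 44, 38], n=129
χ² = (21−19.31)²/19.31 + (19−18.08)²/18.08 + (13−15.61)²/15.61 + (26−27.69)²/27.69 + (25−25.92)²/25.92 + (25−22.39)²/22.39 = 1.0729
df = 2
p-value (upper-tail) = 0.58482
At α=0.05: p ≥ α → fail to reject H₀

reject H₀: no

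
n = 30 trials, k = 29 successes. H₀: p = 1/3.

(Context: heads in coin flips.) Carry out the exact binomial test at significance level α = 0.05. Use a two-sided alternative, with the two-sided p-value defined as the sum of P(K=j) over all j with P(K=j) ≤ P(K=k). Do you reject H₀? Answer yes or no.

reject H₀: yes

Exact binomial: n=30, k=29, p₀=1/3=0.3333
P(X=j) = C(n,j)·p₀^j·(1−p₀)^(n−j); p = Σ P(X=j) over j with P(X=j) ≤ P(X=29)
p-value (two-sided) = 0.00000
At α=0.05: p < α → reject H₀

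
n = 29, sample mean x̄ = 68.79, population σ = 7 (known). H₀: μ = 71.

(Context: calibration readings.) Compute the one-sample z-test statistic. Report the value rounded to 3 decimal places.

test statistic = -1.700

SE = σ/√n = 7/√29 = 1.2999
z = (x̄−μ₀)/SE = (68.79−71)/1.2999 = -1.7002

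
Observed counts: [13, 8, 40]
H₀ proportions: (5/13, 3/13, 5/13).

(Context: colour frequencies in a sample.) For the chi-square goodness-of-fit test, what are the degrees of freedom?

degrees of freedom = 2

df = k − 1 = 3 − 1 = 2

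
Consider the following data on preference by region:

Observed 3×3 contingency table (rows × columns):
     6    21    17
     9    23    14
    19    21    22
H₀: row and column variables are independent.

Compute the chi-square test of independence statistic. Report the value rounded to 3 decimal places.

Row totals [44, 46, 62], col totals [34, 65, 53], n=152
χ² = (6−9.84)²/9.84 + (21−18.82)²/18.82 + (17−15.34)²/15.34 + (9−10.29)²/10.29 + (23−19.67)²/19.67 + (14−16.04)²/16.04 + (19−13.87)²/13.87 + (21−26.51)²/26.51 + (22−21.62)²/21.62 = 5.9688
df = 4

test statistic = 5.969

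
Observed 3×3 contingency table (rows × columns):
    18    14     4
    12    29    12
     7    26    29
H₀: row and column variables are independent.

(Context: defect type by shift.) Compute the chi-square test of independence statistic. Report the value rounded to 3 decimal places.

test statistic = 26.669

Row totals [36, 53, 62], col totals [37, 69, 45], n=151
χ² = (18−8.82)²/8.82 + (14−16.45)²/16.45 + (4−10.73)²/10.73 + (12−12.99)²/12.99 + (29−24.22)²/24.22 + (12−15.79)²/15.79 + (7−15.19)²/15.19 + (26−28.33)²/28.33 + (29−18.48)²/18.48 = 26.6689
df = 4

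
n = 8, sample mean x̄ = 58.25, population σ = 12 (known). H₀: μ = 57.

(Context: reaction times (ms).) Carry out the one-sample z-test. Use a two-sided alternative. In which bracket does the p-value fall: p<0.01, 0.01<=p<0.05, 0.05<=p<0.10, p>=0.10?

SE = σ/√n = 12/√8 = 4.2426
z = (x̄−μ₀)/SE = (58.25−57)/4.2426 = 0.2946
p-value (two-sided) = 0.76828
→ bracket: p>=0.10

p-value bracket: p>=0.10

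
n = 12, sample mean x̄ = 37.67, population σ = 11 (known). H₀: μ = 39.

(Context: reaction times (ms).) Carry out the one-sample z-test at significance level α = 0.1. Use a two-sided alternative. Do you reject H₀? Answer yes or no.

reject H₀: no

SE = σ/√n = 11/√12 = 3.1754
z = (x̄−μ₀)/SE = (37.67−39)/3.1754 = -0.4188
p-value (two-sided) = 0.67533
At α=0.1: p ≥ α → fail to reject H₀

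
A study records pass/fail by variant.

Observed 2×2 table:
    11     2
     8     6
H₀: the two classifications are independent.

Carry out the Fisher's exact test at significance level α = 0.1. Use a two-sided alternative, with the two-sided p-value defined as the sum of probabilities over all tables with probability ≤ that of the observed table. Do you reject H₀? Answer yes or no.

Margins: r₁=13, r₂=14, c₁=19, c₂=8, n=27
p_obs = C(13,11)·C(14,8)/C(27,19); sum pmf over tables with pmf ≤ p_obs
p-value (two-sided) = 0.20870
At α=0.1: p ≥ α → fail to reject H₀

reject H₀: no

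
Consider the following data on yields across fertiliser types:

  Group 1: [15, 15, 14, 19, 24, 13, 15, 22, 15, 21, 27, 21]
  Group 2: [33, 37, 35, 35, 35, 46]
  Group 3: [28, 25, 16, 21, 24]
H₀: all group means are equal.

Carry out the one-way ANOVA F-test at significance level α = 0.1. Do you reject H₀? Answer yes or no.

Group means [18.42, 36.83, 22.80], grand mean 24.174
SSB = Σnᵢ(x̄ᵢ−x̄)² = 1368.754; SSW = ΣΣ(x−x̄ᵢ)² = 418.550
MSB = 1368.754/2 = 684.3772; MSW = 418.550/20 = 20.9275
F = MSB/MSW = 32.7023
df = (2, 20)
p-value (upper-tail) = 0.00000
At α=0.1: p < α → reject H₀

reject H₀: yes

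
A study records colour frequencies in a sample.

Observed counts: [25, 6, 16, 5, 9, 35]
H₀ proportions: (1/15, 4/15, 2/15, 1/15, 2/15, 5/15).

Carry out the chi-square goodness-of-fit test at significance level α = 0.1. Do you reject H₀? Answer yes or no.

reject H₀: yes

n = 96; E_i = n·p_i = [6.40, 25.60, 12.80, 6.40, 12.80, 32.00]
χ² = (25−6.40)²/6.40 + (6−25.60)²/25.60 + (16−12.80)²/12.80 + (5−6.40)²/6.40 + (9−12.80)²/12.80 + (35−32.00)²/32.00 = 71.5781
df = 5
p-value (upper-tail) = 0.00000
At α=0.1: p < α → reject H₀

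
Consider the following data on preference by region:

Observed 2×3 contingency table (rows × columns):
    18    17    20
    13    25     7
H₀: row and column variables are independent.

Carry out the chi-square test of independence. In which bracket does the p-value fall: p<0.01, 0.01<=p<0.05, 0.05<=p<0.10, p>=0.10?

p-value bracket: 0.01<=p<0.05

Row totals [55, 45], col totals [31, 42, 27], n=100
χ² = (18−17.05)²/17.05 + (17−23.10)²/23.10 + (20−14.85)²/14.85 + (13−13.95)²/13.95 + (25−18.90)²/18.90 + (7−12.15)²/12.15 = 7.6662
df = 2
p-value (upper-tail) = 0.02164
→ bracket: 0.01<=p<0.05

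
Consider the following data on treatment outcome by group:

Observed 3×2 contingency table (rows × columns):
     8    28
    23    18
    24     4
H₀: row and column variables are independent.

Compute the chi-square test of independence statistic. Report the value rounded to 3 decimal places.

Row totals [36, 41, 28], col totals [55, 50], n=105
χ² = (8−18.86)²/18.86 + (28−17.14)²/17.14 + (23−21.48)²/21.48 + (18−19.52)²/19.52 + (24−14.67)²/14.67 + (4−13.33)²/13.33 = 25.8271
df = 2

test statistic = 25.827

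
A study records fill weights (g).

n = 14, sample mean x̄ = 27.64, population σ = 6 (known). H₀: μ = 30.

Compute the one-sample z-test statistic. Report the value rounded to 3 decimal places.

test statistic = -1.472

SE = σ/√n = 6/√14 = 1.6036
z = (x̄−μ₀)/SE = (27.64−30)/1.6036 = -1.4717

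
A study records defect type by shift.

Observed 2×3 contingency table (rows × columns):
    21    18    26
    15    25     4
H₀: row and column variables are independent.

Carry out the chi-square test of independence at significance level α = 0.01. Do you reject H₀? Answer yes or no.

reject H₀: yes

Row totals [65, 44], col totals [36, 43, 30], n=109
χ² = (21−21.47)²/21.47 + (18−25.64)²/25.64 + (26−17.89)²/17.89 + (15−14.53)²/14.53 + (25−17.36)²/17.36 + (4−12.11)²/12.11 = 14.7754
df = 2
p-value (upper-tail) = 0.00062
At α=0.01: p < α → reject H₀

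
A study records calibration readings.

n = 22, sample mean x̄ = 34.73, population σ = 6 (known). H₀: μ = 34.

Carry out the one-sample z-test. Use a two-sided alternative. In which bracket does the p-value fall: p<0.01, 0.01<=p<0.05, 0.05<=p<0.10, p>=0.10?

p-value bracket: p>=0.10

SE = σ/√n = 6/√22 = 1.2792
z = (x̄−μ₀)/SE = (34.73−34)/1.2792 = 0.5707
p-value (two-sided) = 0.56823
→ bracket: p>=0.10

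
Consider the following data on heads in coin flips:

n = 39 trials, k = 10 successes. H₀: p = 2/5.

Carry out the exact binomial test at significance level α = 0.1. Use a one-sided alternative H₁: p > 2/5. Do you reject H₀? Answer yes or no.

reject H₀: no

Exact binomial: n=39, k=10, p₀=2/5=0.4000
P(X≥10) from Σ C(n,i)·p₀^i·(1−p₀)^(n−i)
p-value (one-sided, H₁ greater) = 0.97951
At α=0.1: p ≥ α → fail to reject H₀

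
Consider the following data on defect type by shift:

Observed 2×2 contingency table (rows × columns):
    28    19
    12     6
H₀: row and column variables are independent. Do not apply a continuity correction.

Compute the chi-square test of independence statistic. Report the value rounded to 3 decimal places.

test statistic = 0.277

Row totals [47, 18], col totals [40, 25], n=65
χ² = (28−28.92)²/28.92 + (19−18.08)²/18.08 + (12−11.08)²/11.08 + (6−6.92)²/6.92 = 0.2766
df = 1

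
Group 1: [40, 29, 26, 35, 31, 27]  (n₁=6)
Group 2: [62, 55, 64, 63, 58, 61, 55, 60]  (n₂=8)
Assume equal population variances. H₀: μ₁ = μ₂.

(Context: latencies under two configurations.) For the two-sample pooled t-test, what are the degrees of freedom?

degrees of freedom = 12

df = n₁ + n₂ − 2 = 6 + 8 − 2 = 12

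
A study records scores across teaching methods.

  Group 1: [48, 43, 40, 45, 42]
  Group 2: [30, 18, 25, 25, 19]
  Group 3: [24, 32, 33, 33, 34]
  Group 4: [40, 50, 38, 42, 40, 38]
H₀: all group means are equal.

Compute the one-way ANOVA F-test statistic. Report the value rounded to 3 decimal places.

Group means [43.60, 23.40, 31.20, 41.33], grand mean 35.190
SSB = Σnᵢ(x̄ᵢ−x̄)² = 1354.705; SSW = ΣΣ(x−x̄ᵢ)² = 302.533
MSB = 1354.705/3 = 451.5683; MSW = 302.533/17 = 17.7961
F = MSB/MSW = 25.3746
df = (3, 17)

test statistic = 25.375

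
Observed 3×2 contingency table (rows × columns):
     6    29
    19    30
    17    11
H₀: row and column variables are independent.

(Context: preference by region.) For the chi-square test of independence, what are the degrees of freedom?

df = (r−1)(c−1) = (3−1)·(2−1) = 2

degrees of freedom = 2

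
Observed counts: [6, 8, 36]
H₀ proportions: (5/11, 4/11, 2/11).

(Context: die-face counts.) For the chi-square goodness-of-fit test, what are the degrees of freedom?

degrees of freedom = 2

df = k − 1 = 3 − 1 = 2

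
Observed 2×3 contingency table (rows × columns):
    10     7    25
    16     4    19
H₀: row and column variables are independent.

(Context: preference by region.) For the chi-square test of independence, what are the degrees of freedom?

df = (r−1)(c−1) = (2−1)·(3−1) = 2

degrees of freedom = 2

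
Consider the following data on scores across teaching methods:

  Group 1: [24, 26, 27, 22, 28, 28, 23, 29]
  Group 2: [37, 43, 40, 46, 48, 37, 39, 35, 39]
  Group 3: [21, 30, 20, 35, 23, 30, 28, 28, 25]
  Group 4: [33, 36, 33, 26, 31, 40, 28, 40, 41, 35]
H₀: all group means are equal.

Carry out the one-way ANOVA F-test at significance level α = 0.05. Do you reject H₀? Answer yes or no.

Group means [25.88, 40.44, 26.67, 34.30], grand mean 32.056
SSB = Σnᵢ(x̄ᵢ−x̄)² = 1250.692; SSW = ΣΣ(x−x̄ᵢ)² = 623.197
MSB = 1250.692/3 = 416.8972; MSW = 623.197/32 = 19.4749
F = MSB/MSW = 21.4069
df = (3, 32)
p-value (upper-tail) = 0.00000
At α=0.05: p < α → reject H₀

reject H₀: yes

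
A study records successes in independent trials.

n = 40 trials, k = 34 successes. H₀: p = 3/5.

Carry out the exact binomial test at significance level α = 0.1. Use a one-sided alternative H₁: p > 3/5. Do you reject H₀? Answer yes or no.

reject H₀: yes

Exact binomial: n=40, k=34, p₀=3/5=0.6000
P(X≥34) from Σ C(n,i)·p₀^i·(1−p₀)^(n−i)
p-value (one-sided, H₁ greater) = 0.00059
At α=0.1: p < α → reject H₀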